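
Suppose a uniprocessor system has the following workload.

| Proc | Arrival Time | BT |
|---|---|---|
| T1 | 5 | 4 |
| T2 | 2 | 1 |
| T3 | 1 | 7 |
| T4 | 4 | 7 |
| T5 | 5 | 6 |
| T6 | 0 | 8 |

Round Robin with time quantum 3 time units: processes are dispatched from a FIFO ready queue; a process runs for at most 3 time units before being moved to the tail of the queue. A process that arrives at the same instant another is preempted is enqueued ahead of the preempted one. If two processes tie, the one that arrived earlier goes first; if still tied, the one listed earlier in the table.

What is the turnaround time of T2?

Schedule: | T6 0-3 | T3 3-6 | T2 6-7 | T6 7-10 | T4 10-13 | T1 13-16 | T5 16-19 | T3 19-22 | T6 22-24 | T4 24-27 | T1 27-28 | T5 28-31 | T3 31-32 | T4 32-33 |
Completion: T1=28  T2=7  T3=32  T4=33  T5=31  T6=24
Turnaround (C−A): T1=23  T2=5  T3=31  T4=29  T5=26  T6=24
Turnaround(T2) = completion − arrival = 7 − 2 = 5

5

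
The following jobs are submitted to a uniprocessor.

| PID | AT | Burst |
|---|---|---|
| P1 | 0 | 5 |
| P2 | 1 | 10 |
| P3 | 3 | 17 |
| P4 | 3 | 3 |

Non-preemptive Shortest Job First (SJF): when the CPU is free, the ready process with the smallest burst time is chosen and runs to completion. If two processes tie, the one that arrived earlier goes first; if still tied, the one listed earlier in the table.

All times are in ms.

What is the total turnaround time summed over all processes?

Timeline: | P1 0-5 | P4 5-8 | P2 8-18 | P3 18-35 |
Completion: P1=5  P2=18  P3=35  P4=8
Turnaround (C−A): P1=5  P2=17  P3=32  P4=5
Turnaround = completion − arrival: P1=5, P2=17, P3=32, P4=5
Total turnaround = 5 + 17 + 32 + 5 = 59

59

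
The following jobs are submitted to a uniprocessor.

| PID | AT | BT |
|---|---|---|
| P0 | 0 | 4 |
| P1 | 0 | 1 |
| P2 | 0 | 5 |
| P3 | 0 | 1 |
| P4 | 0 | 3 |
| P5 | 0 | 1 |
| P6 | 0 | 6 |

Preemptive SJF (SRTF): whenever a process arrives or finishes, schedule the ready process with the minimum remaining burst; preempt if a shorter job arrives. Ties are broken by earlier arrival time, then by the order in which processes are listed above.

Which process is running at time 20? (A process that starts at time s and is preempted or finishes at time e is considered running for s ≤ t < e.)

P6

Timeline: | P1 0-1 | P3 1-2 | P5 2-3 | P4 3-6 | P0 6-10 | P2 10-15 | P6 15-21 |
Completion: P0=10  P1=1  P2=15  P3=2  P4=6  P5=3  P6=21
Turnaround (C−A): P0=10  P1=1  P2=15  P3=2  P4=6  P5=3  P6=21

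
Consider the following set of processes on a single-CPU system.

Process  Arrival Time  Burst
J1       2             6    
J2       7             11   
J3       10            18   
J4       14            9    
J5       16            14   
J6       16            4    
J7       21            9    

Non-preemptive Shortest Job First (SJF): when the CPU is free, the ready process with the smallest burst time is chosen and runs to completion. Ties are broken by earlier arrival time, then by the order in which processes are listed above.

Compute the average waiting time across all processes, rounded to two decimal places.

13.43

Timeline: | idle 0-2 | J1 2-8 | J2 8-19 | J6 19-23 | J4 23-32 | J7 32-41 | J5 41-55 | J3 55-73 |
Completion: J1=8  J2=19  J3=73  J4=32  J5=55  J6=23  J7=41
Waiting times: J1=0, J2=1, J3=45, J4=9, J5=25, J6=3, J7=11
Average waiting = (0+1+45+9+25+3+11) / 7 = 94/7 = 13.43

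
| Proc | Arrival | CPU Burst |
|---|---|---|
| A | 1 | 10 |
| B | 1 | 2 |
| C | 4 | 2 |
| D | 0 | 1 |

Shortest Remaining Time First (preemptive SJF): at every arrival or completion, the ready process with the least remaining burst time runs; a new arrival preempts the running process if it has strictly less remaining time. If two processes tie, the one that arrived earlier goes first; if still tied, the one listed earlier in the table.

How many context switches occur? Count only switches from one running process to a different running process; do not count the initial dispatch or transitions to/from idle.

4

Timeline: | D 0-1 | B 1-3 | A 3-4 | C 4-6 | A 6-15 |
Completion: A=15  B=3  C=6  D=1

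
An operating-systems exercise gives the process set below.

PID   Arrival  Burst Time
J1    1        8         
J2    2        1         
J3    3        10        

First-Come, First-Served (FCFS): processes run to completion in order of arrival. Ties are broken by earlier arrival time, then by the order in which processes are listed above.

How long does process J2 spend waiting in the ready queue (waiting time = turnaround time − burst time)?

7

Timeline: | idle 0-1 | J1 1-9 | J2 9-10 | J3 10-20 |
Completion: J1=9  J2=10  J3=20
Turnaround (C−A): J1=8  J2=8  J3=17
Waiting(J2) = turnaround − burst = 8 − 1 = 7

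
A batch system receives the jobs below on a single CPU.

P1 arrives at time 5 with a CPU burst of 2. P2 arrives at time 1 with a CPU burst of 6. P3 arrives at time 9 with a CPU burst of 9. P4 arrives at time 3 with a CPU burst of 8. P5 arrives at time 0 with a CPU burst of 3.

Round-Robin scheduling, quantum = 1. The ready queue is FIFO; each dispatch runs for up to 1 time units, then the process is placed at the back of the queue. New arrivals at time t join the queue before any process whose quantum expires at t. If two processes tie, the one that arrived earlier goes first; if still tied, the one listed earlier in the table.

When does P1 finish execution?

Timeline: | P5 0-1 | P2 1-2 | P5 2-3 | P2 3-4 | P4 4-5 | P5 5-6 | P2 6-7 | P1 7-8 | P4 8-9 | P2 9-10 | P1 10-11 | P3 11-12 | P4 12-13 | P2 13-14 | P3 14-15 | P4 15-16 | P2 16-17 | P3 17-18 | P4 18-19 | P3 19-20 | P4 20-21 | P3 21-22 | P4 22-23 | P3 23-24 | P4 24-25 | P3 25-28 |
Completion: P1=11  P2=17  P3=28  P4=25  P5=6
Turnaround (C−A): P1=6  P2=16  P3=19  P4=22  P5=6

11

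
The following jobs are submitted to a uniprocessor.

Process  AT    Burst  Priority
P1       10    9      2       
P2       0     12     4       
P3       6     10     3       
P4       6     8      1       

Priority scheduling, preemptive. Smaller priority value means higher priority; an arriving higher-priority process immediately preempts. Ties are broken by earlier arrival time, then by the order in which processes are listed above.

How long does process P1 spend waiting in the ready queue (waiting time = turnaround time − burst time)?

4

Schedule: | P2 0-6 | P4 6-14 | P1 14-23 | P3 23-33 | P2 33-39 |
Completion: P1=23  P2=39  P3=33  P4=14
Turnaround (C−A): P1=13  P2=39  P3=27  P4=8
Waiting(P1) = turnaround − burst = 13 − 9 = 4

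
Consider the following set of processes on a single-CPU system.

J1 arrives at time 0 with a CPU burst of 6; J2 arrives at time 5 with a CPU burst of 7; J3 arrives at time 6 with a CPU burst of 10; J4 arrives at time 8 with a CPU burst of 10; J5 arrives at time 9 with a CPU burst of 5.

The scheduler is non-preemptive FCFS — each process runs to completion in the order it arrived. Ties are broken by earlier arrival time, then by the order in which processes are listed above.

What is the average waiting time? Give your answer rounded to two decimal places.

Schedule: | J1 0-6 | J2 6-13 | J3 13-23 | J4 23-33 | J5 33-38 |
Completion: J1=6  J2=13  J3=23  J4=33  J5=38
Waiting times: J1=0, J2=1, J3=7, J4=15, J5=24
Average waiting = (0+1+7+15+24) / 5 = 47/5 = 9.40

9.40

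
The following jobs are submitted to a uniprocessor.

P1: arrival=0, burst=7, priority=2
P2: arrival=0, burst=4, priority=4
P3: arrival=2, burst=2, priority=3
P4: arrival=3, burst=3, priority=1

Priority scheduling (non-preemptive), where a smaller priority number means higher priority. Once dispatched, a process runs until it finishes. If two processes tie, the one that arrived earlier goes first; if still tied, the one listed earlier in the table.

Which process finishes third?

P3

Gantt: | P1 0-7 | P4 7-10 | P3 10-12 | P2 12-16 |
Completion: P1=7  P2=16  P3=12  P4=10
Turnaround (C−A): P1=7  P2=16  P3=10  P4=7
Finish order: P1 → P4 → P3 → P2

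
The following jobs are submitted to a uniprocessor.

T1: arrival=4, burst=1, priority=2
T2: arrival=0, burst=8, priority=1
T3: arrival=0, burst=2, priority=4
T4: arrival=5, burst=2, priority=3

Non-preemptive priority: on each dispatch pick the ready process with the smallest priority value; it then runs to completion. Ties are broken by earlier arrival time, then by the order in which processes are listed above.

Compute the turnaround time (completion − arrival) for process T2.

8

Schedule: | T2 0-8 | T1 8-9 | T4 9-11 | T3 11-13 |
Completion: T1=9  T2=8  T3=13  T4=11
Turnaround (C−A): T1=5  T2=8  T3=13  T4=6
Turnaround(T2) = completion − arrival = 8 − 0 = 8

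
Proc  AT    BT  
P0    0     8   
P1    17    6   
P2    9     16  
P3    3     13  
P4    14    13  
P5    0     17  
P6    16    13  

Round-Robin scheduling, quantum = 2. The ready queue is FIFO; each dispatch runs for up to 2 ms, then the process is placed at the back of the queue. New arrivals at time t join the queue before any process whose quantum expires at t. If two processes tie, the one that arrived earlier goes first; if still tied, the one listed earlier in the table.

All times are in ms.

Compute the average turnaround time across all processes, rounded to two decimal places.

59.86

Schedule: | P0 0-2 | P5 2-4 | P0 4-6 | P3 6-8 | P5 8-10 | P0 10-12 | P3 12-14 | P2 14-16 | P5 16-18 | P0 18-20 | P4 20-22 | P3 22-24 | P6 24-26 | P2 26-28 | P1 28-30 | P5 30-32 | P4 32-34 | P3 34-36 | P6 36-38 | P2 38-40 | P1 40-42 | P5 42-44 | P4 44-46 | P3 46-48 | P6 48-50 | P2 50-52 | P1 52-54 | P5 54-56 | P4 56-58 | P3 58-60 | P6 60-62 | P2 62-64 | P5 64-66 | P4 66-68 | P3 68-69 | P6 69-71 | P2 71-73 | P5 73-75 | P4 75-77 | P6 77-79 | P2 79-81 | P5 81-82 | P4 82-83 | P6 83-84 | P2 84-86 |
Completion: P0=20  P1=54  P2=86  P3=69  P4=83  P5=82  P6=84
Turnaround (C−A): P0=20  P1=37  P2=77  P3=66  P4=69  P5=82  P6=68
Turnaround times: P0=20, P1=37, P2=77, P3=66, P4=69, P5=82, P6=68
Average turnaround = (20+37+77+66+69+82+68) / 7 = 419/7 = 59.86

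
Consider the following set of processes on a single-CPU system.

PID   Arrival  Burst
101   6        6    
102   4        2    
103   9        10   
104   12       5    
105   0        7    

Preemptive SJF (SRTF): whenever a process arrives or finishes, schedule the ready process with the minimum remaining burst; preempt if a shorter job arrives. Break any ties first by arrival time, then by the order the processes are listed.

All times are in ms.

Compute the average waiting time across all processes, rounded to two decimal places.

Gantt: | 105 0-4 | 102 4-6 | 105 6-9 | 101 9-15 | 104 15-20 | 103 20-30 |
Completion: 101=15  102=6  103=30  104=20  105=9
Waiting times: 101=3, 102=0, 103=11, 104=3, 105=2
Average waiting = (3+0+11+3+2) / 5 = 19/5 = 3.80

3.80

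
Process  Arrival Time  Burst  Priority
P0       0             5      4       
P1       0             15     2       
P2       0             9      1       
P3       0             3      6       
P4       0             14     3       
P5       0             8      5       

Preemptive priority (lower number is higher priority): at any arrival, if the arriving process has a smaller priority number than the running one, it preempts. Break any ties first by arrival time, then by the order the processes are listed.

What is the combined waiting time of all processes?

165

Gantt: | P2 0-9 | P1 9-24 | P4 24-38 | P0 38-43 | P5 43-51 | P3 51-54 |
Completion: P0=43  P1=24  P2=9  P3=54  P4=38  P5=51
Waiting = turnaround − burst: P0=38, P1=9, P2=0, P3=51, P4=24, P5=43
Total waiting = 38 + 9 + 0 + 51 + 24 + 43 = 165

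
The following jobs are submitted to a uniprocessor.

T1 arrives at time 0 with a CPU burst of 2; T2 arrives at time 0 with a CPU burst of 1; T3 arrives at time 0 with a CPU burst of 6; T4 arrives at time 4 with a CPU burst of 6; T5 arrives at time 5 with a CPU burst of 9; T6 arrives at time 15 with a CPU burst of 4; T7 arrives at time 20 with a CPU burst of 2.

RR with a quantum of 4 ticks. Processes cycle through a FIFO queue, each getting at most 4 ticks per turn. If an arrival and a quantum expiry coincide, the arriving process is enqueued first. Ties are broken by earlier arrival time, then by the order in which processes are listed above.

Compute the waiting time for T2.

2

Schedule: | T1 0-2 | T2 2-3 | T3 3-7 | T4 7-11 | T5 11-15 | T3 15-17 | T4 17-19 | T6 19-23 | T5 23-27 | T7 27-29 | T5 29-30 |
Completion: T1=2  T2=3  T3=17  T4=19  T5=30  T6=23  T7=29
Turnaround (C−A): T1=2  T2=3  T3=17  T4=15  T5=25  T6=8  T7=9
Waiting(T2) = turnaround − burst = 3 − 1 = 2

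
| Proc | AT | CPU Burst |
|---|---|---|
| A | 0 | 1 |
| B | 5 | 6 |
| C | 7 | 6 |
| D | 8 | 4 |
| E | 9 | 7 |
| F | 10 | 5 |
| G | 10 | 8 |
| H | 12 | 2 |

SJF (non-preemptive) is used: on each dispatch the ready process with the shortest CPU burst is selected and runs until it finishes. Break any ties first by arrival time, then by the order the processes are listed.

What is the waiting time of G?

Gantt: | A 0-1 | idle 1-5 | B 5-11 | D 11-15 | H 15-17 | F 17-22 | C 22-28 | E 28-35 | G 35-43 |
Completion: A=1  B=11  C=28  D=15  E=35  F=22  G=43  H=17
Turnaround (C−A): A=1  B=6  C=21  D=7  E=26  F=12  G=33  H=5
Waiting(G) = turnaround − burst = 33 − 8 = 25

25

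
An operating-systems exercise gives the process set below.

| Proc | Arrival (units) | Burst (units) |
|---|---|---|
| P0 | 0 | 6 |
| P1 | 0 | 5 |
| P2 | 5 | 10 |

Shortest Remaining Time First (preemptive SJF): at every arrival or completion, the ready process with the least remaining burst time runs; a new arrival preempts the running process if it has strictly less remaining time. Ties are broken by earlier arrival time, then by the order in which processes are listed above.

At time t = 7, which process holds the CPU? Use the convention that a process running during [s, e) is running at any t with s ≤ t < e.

Timeline: | P1 0-5 | P0 5-11 | P2 11-21 |
Completion: P0=11  P1=5  P2=21

P0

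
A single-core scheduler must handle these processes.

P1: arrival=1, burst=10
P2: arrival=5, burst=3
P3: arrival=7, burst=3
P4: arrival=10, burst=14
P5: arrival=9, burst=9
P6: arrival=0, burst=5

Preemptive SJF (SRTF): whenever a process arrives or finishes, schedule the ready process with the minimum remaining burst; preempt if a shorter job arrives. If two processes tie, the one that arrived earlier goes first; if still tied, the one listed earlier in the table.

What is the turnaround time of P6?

Gantt: | P6 0-5 | P2 5-8 | P3 8-11 | P5 11-20 | P1 20-30 | P4 30-44 |
Completion: P1=30  P2=8  P3=11  P4=44  P5=20  P6=5
Turnaround (C−A): P1=29  P2=3  P3=4  P4=34  P5=11  P6=5
Turnaround(P6) = completion − arrival = 5 − 0 = 5

5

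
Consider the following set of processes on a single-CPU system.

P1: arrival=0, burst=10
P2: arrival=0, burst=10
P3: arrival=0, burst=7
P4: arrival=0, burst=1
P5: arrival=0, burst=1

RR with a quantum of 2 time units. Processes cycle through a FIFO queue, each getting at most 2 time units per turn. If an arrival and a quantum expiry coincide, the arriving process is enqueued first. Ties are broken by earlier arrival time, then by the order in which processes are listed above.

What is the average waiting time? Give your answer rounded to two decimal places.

13.40

Schedule: | P1 0-2 | P2 2-4 | P3 4-6 | P4 6-7 | P5 7-8 | P1 8-10 | P2 10-12 | P3 12-14 | P1 14-16 | P2 16-18 | P3 18-20 | P1 20-22 | P2 22-24 | P3 24-25 | P1 25-27 | P2 27-29 |
Completion: P1=27  P2=29  P3=25  P4=7  P5=8
Turnaround (C−A): P1=27  P2=29  P3=25  P4=7  P5=8
Waiting times: P1=17, P2=19, P3=18, P4=6, P5=7
Average waiting = (17+19+18+6+7) / 5 = 67/5 = 13.40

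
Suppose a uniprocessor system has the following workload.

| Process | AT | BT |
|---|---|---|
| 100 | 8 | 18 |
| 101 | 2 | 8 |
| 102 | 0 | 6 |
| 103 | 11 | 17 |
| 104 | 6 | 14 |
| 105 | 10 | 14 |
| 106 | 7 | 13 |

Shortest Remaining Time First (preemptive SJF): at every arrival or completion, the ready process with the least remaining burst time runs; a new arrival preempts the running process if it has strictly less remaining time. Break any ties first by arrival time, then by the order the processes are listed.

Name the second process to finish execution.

101

Timeline: | 102 0-6 | 101 6-14 | 106 14-27 | 104 27-41 | 105 41-55 | 103 55-72 | 100 72-90 |
Completion: 100=90  101=14  102=6  103=72  104=41  105=55  106=27
Finish order: 102 → 101 → 106 → 104 → 105 → 103 → 100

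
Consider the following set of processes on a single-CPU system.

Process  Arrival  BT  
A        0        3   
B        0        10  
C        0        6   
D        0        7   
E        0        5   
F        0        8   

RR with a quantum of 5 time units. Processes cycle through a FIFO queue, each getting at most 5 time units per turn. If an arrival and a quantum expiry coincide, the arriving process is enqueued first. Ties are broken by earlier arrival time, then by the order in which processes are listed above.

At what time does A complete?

Gantt: | A 0-3 | B 3-8 | C 8-13 | D 13-18 | E 18-23 | F 23-28 | B 28-33 | C 33-34 | D 34-36 | F 36-39 |
Completion: A=3  B=33  C=34  D=36  E=23  F=39

3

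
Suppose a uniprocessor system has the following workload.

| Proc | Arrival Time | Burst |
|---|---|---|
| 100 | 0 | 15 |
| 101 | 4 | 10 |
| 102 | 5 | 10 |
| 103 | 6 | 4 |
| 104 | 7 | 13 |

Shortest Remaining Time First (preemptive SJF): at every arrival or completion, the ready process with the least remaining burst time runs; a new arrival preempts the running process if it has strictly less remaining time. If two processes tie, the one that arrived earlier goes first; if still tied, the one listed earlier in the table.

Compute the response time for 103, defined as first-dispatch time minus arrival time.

Timeline: | 100 0-4 | 101 4-6 | 103 6-10 | 101 10-18 | 102 18-28 | 100 28-39 | 104 39-52 |
Completion: 100=39  101=18  102=28  103=10  104=52
Response(103) = first start − arrival = 6 − 6 = 0

0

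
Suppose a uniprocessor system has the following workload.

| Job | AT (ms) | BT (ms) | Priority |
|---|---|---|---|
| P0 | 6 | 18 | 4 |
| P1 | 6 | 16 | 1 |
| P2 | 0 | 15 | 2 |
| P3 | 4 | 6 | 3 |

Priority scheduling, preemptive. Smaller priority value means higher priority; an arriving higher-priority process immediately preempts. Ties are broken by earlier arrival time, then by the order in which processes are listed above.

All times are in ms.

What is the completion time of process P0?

Schedule: | P2 0-6 | P1 6-22 | P2 22-31 | P3 31-37 | P0 37-55 |
Completion: P0=55  P1=22  P2=31  P3=37

55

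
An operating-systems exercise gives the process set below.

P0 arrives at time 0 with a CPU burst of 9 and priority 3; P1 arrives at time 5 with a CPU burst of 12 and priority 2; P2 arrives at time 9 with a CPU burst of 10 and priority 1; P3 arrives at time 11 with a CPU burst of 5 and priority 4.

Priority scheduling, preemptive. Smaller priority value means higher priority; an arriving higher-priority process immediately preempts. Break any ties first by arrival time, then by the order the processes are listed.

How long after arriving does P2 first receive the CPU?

Gantt: | P0 0-5 | P1 5-9 | P2 9-19 | P1 19-27 | P0 27-31 | P3 31-36 |
Completion: P0=31  P1=27  P2=19  P3=36
Turnaround (C−A): P0=31  P1=22  P2=10  P3=25
Response(P2) = first start − arrival = 9 − 9 = 0

0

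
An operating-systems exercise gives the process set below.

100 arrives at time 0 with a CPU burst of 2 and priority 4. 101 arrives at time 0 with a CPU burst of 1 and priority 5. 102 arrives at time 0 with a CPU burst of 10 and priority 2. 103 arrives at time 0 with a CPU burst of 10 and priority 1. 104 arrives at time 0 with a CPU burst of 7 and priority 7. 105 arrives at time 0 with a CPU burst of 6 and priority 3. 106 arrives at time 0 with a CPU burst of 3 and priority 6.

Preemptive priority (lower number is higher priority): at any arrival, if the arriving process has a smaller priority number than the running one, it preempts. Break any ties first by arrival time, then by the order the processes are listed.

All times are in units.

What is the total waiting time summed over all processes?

145

Gantt: | 103 0-10 | 102 10-20 | 105 20-26 | 100 26-28 | 101 28-29 | 106 29-32 | 104 32-39 |
Completion: 100=28  101=29  102=20  103=10  104=39  105=26  106=32
Turnaround (C−A): 100=28  101=29  102=20  103=10  104=39  105=26  106=32
Waiting = turnaround − burst: 100=26, 101=28, 102=10, 103=0, 104=32, 105=20, 106=29
Total waiting = 26 + 28 + 10 + 0 + 32 + 20 + 29 = 145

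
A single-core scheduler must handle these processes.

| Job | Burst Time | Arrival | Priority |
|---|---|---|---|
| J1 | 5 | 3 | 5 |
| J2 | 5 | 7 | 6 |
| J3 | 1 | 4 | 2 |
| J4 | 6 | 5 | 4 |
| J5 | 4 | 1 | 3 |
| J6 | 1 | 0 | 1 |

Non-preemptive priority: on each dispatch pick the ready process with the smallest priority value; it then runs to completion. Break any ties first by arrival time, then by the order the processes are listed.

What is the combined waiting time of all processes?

21

Timeline: | J6 0-1 | J5 1-5 | J3 5-6 | J4 6-12 | J1 12-17 | J2 17-22 |
Completion: J1=17  J2=22  J3=6  J4=12  J5=5  J6=1
Turnaround (C−A): J1=14  J2=15  J3=2  J4=7  J5=4  J6=1
Waiting = turnaround − burst: J1=9, J2=10, J3=1, J4=1, J5=0, J6=0
Total waiting = 9 + 10 + 1 + 1 + 0 + 0 = 21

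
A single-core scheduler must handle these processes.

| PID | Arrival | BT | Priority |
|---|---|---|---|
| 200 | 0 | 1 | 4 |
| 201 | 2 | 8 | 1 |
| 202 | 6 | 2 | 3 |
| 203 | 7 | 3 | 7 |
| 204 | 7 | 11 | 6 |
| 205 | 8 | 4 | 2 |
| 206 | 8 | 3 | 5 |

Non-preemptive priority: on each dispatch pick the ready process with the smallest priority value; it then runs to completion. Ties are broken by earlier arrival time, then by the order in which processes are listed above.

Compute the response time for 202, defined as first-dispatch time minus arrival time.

8

Schedule: | 200 0-1 | idle 1-2 | 201 2-10 | 205 10-14 | 202 14-16 | 206 16-19 | 204 19-30 | 203 30-33 |
Completion: 200=1  201=10  202=16  203=33  204=30  205=14  206=19
Response(202) = first start − arrival = 14 − 6 = 8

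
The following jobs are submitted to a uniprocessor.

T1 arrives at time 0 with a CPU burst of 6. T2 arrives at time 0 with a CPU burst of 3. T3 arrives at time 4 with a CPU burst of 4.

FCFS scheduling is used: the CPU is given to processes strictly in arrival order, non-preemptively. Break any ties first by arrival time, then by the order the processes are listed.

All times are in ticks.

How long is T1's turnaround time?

Schedule: | T1 0-6 | T2 6-9 | T3 9-13 |
Completion: T1=6  T2=9  T3=13
Turnaround (C−A): T1=6  T2=9  T3=9
Turnaround(T1) = completion − arrival = 6 − 0 = 6

6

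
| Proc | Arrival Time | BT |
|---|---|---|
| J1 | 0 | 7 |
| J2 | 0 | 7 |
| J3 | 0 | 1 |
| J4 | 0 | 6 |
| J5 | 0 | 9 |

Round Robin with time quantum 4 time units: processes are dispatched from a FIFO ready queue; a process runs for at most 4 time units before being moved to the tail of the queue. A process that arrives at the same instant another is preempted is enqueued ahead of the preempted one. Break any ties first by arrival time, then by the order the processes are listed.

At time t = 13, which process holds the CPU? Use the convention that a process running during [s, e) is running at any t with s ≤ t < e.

J5

Schedule: | J1 0-4 | J2 4-8 | J3 8-9 | J4 9-13 | J5 13-17 | J1 17-20 | J2 20-23 | J4 23-25 | J5 25-30 |
Completion: J1=20  J2=23  J3=9  J4=25  J5=30
Turnaround (C−A): J1=20  J2=23  J3=9  J4=25  J5=30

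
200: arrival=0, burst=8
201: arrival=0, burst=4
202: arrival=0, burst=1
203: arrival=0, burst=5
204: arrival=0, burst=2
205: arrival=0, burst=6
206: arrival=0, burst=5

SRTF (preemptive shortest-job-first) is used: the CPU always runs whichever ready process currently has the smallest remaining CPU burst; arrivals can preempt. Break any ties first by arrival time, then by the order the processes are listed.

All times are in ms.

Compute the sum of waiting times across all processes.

Timeline: | 202 0-1 | 204 1-3 | 201 3-7 | 203 7-12 | 206 12-17 | 205 17-23 | 200 23-31 |
Completion: 200=31  201=7  202=1  203=12  204=3  205=23  206=17
Turnaround (C−A): 200=31  201=7  202=1  203=12  204=3  205=23  206=17
Waiting = turnaround − burst: 200=23, 201=3, 202=0, 203=7, 204=1, 205=17, 206=12
Total waiting = 23 + 3 + 0 + 7 + 1 + 17 + 12 = 63

63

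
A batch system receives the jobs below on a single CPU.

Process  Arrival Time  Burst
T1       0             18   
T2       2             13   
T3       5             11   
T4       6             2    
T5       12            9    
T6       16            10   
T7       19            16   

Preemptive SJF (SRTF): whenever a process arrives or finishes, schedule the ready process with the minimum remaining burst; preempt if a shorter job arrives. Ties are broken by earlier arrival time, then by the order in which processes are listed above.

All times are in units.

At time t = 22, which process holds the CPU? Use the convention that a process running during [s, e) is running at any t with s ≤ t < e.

T5

Schedule: | T1 0-2 | T2 2-6 | T4 6-8 | T2 8-17 | T5 17-26 | T6 26-36 | T3 36-47 | T1 47-63 | T7 63-79 |
Completion: T1=63  T2=17  T3=47  T4=8  T5=26  T6=36  T7=79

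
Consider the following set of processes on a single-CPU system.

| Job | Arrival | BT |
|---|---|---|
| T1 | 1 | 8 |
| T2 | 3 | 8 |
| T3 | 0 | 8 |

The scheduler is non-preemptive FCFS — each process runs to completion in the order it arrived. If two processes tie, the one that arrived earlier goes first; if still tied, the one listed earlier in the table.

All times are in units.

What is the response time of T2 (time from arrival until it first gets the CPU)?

13

Gantt: | T3 0-8 | T1 8-16 | T2 16-24 |
Completion: T1=16  T2=24  T3=8
Response(T2) = first start − arrival = 16 − 3 = 13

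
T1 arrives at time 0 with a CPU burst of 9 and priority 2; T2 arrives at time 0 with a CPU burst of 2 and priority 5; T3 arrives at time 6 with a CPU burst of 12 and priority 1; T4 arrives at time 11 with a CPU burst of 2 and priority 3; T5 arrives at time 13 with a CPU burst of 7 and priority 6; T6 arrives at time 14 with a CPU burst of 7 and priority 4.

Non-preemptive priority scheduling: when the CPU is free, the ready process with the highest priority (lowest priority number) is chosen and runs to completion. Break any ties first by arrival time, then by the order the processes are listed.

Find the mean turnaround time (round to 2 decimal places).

18.33

Timeline: | T1 0-9 | T3 9-21 | T4 21-23 | T6 23-30 | T2 30-32 | T5 32-39 |
Completion: T1=9  T2=32  T3=21  T4=23  T5=39  T6=30
Turnaround times: T1=9, T2=32, T3=15, T4=12, T5=26, T6=16
Average turnaround = (9+32+15+12+26+16) / 6 = 110/6 = 18.33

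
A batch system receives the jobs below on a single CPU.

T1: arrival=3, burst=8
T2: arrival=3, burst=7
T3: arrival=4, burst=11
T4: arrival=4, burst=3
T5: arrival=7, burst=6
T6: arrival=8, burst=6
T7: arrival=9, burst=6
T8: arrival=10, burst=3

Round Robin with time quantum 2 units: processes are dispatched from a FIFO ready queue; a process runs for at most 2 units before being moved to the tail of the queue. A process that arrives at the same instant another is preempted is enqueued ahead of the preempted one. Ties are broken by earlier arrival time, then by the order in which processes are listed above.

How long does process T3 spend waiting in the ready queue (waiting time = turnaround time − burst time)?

Gantt: | idle 0-3 | T1 3-5 | T2 5-7 | T3 7-9 | T4 9-11 | T1 11-13 | T5 13-15 | T2 15-17 | T6 17-19 | T7 19-21 | T3 21-23 | T8 23-25 | T4 25-26 | T1 26-28 | T5 28-30 | T2 30-32 | T6 32-34 | T7 34-36 | T3 36-38 | T8 38-39 | T1 39-41 | T5 41-43 | T2 43-44 | T6 44-46 | T7 46-48 | T3 48-53 |
Completion: T1=41  T2=44  T3=53  T4=26  T5=43  T6=46  T7=48  T8=39
Turnaround (C−A): T1=38  T2=41  T3=49  T4=22  T5=36  T6=38  T7=39  T8=29
Waiting(T3) = turnaround − burst = 49 − 11 = 38

38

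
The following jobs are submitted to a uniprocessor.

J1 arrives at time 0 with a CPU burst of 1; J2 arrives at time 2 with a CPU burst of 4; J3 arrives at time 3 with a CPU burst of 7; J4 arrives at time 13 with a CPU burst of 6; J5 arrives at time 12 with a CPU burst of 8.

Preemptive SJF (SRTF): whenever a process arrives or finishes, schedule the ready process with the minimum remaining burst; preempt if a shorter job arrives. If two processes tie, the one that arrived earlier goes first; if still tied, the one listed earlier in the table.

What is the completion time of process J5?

27

Schedule: | J1 0-1 | idle 1-2 | J2 2-6 | J3 6-13 | J4 13-19 | J5 19-27 |
Completion: J1=1  J2=6  J3=13  J4=19  J5=27
Turnaround (C−A): J1=1  J2=4  J3=10  J4=6  J5=15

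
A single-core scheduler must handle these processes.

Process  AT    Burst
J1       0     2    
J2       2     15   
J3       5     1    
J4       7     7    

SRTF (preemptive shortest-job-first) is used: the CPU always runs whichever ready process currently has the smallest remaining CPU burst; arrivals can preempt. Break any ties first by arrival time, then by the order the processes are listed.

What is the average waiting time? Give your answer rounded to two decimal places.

2.00

Gantt: | J1 0-2 | J2 2-5 | J3 5-6 | J2 6-7 | J4 7-14 | J2 14-25 |
Completion: J1=2  J2=25  J3=6  J4=14
Turnaround (C−A): J1=2  J2=23  J3=1  J4=7
Waiting times: J1=0, J2=8, J3=0, J4=0
Average waiting = (0+8+0+0) / 4 = 8/4 = 2.00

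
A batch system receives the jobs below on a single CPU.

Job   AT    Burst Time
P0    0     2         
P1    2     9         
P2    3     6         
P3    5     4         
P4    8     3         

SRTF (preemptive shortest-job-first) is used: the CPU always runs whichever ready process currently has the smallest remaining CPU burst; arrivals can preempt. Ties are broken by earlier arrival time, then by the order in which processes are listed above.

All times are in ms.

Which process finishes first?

P0

Schedule: | P0 0-2 | P1 2-3 | P2 3-9 | P4 9-12 | P3 12-16 | P1 16-24 |
Completion: P0=2  P1=24  P2=9  P3=16  P4=12
Turnaround (C−A): P0=2  P1=22  P2=6  P3=11  P4=4
Finish order: P0 → P2 → P4 → P3 → P1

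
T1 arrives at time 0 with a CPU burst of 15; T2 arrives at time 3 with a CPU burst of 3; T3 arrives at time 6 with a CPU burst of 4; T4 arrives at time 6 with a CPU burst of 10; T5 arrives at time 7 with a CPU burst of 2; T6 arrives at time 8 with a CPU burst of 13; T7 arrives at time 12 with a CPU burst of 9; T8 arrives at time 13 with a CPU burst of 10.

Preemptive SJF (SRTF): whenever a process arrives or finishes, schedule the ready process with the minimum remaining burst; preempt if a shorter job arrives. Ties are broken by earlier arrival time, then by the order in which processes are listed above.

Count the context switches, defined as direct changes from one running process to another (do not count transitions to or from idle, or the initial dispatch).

9

Schedule: | T1 0-3 | T2 3-6 | T3 6-7 | T5 7-9 | T3 9-12 | T7 12-21 | T4 21-31 | T8 31-41 | T1 41-53 | T6 53-66 |
Completion: T1=53  T2=6  T3=12  T4=31  T5=9  T6=66  T7=21  T8=41
Turnaround (C−A): T1=53  T2=3  T3=6  T4=25  T5=2  T6=58  T7=9  T8=28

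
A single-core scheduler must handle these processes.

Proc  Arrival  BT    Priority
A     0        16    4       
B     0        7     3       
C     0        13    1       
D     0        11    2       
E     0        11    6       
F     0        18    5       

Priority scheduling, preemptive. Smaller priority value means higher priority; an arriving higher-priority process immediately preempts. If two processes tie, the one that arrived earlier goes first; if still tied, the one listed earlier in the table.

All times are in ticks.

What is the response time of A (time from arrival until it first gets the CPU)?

Schedule: | C 0-13 | D 13-24 | B 24-31 | A 31-47 | F 47-65 | E 65-76 |
Completion: A=47  B=31  C=13  D=24  E=76  F=65
Turnaround (C−A): A=47  B=31  C=13  D=24  E=76  F=65
Response(A) = first start − arrival = 31 − 0 = 31

31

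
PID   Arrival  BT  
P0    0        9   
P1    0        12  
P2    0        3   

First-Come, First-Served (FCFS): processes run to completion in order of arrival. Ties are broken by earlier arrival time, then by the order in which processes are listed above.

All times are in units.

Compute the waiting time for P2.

Timeline: | P0 0-9 | P1 9-21 | P2 21-24 |
Completion: P0=9  P1=21  P2=24
Waiting(P2) = turnaround − burst = 24 − 3 = 21

21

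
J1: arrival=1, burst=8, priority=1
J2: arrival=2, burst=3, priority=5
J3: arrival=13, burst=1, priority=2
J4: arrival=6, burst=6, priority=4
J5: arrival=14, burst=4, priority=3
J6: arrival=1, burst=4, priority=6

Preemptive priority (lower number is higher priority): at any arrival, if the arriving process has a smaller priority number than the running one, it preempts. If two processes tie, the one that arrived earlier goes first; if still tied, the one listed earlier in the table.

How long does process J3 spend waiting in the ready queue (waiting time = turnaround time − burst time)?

0

Timeline: | idle 0-1 | J1 1-9 | J4 9-13 | J3 13-14 | J5 14-18 | J4 18-20 | J2 20-23 | J6 23-27 |
Completion: J1=9  J2=23  J3=14  J4=20  J5=18  J6=27
Turnaround (C−A): J1=8  J2=21  J3=1  J4=14  J5=4  J6=26
Waiting(J3) = turnaround − burst = 1 − 1 = 0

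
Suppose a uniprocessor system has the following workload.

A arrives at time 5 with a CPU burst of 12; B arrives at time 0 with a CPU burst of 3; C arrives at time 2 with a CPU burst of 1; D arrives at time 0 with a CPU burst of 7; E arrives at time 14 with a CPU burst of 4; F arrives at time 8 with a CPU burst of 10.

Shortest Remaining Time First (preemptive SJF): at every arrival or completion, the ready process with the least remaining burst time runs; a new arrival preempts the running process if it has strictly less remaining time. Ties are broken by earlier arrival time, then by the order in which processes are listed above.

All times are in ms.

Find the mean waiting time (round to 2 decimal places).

Schedule: | B 0-3 | C 3-4 | D 4-11 | F 11-14 | E 14-18 | F 18-25 | A 25-37 |
Completion: A=37  B=3  C=4  D=11  E=18  F=25
Turnaround (C−A): A=32  B=3  C=2  D=11  E=4  F=17
Waiting times: A=20, B=0, C=1, D=4, E=0, F=7
Average waiting = (20+0+1+4+0+7) / 6 = 32/6 = 5.33

5.33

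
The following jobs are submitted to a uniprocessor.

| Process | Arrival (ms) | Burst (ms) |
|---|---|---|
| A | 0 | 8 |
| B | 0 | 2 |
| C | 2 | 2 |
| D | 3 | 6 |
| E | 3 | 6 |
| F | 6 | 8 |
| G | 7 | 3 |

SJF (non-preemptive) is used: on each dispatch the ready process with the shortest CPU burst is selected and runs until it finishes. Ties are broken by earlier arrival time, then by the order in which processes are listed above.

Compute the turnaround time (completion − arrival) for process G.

6

Gantt: | B 0-2 | C 2-4 | D 4-10 | G 10-13 | E 13-19 | A 19-27 | F 27-35 |
Completion: A=27  B=2  C=4  D=10  E=19  F=35  G=13
Turnaround (C−A): A=27  B=2  C=2  D=7  E=16  F=29  G=6
Turnaround(G) = completion − arrival = 13 − 7 = 6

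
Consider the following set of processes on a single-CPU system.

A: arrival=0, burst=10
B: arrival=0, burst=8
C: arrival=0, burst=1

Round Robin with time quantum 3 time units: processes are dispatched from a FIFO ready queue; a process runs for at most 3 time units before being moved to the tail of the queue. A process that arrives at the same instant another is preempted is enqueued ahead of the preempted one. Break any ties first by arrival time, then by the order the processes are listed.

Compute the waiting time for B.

10

Timeline: | A 0-3 | B 3-6 | C 6-7 | A 7-10 | B 10-13 | A 13-16 | B 16-18 | A 18-19 |
Completion: A=19  B=18  C=7
Waiting(B) = turnaround − burst = 18 − 8 = 10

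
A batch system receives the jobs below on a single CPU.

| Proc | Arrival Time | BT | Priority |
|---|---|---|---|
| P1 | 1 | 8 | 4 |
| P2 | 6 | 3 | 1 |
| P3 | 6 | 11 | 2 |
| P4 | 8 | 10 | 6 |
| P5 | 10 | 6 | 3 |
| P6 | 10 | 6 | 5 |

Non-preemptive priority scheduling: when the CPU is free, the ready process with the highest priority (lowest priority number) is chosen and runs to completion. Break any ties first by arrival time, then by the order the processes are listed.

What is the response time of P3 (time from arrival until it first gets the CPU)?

6

Gantt: | idle 0-1 | P1 1-9 | P2 9-12 | P3 12-23 | P5 23-29 | P6 29-35 | P4 35-45 |
Completion: P1=9  P2=12  P3=23  P4=45  P5=29  P6=35
Response(P3) = first start − arrival = 12 − 6 = 6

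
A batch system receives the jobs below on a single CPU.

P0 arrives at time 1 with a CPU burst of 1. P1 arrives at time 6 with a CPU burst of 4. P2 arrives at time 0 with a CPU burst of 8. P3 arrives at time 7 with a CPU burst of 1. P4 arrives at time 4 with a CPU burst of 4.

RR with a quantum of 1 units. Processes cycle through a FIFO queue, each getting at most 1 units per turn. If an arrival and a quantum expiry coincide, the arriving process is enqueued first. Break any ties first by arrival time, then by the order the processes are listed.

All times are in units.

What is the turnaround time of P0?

1

Gantt: | P2 0-1 | P0 1-2 | P2 2-4 | P4 4-5 | P2 5-6 | P4 6-7 | P1 7-8 | P2 8-9 | P3 9-10 | P4 10-11 | P1 11-12 | P2 12-13 | P4 13-14 | P1 14-15 | P2 15-16 | P1 16-17 | P2 17-18 |
Completion: P0=2  P1=17  P2=18  P3=10  P4=14
Turnaround(P0) = completion − arrival = 2 − 1 = 1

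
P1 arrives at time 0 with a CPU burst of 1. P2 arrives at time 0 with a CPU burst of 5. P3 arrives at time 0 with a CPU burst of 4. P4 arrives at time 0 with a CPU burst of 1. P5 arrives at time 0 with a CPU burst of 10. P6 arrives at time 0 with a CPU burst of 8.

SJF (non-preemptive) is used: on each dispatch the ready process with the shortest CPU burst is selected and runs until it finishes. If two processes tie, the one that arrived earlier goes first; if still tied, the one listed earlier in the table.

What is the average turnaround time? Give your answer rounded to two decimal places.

11.33

Schedule: | P1 0-1 | P4 1-2 | P3 2-6 | P2 6-11 | P6 11-19 | P5 19-29 |
Completion: P1=1  P2=11  P3=6  P4=2  P5=29  P6=19
Turnaround (C−A): P1=1  P2=11  P3=6  P4=2  P5=29  P6=19
Turnaround times: P1=1, P2=11, P3=6, P4=2, P5=29, P6=19
Average turnaround = (1+11+6+2+29+19) / 6 = 68/6 = 11.33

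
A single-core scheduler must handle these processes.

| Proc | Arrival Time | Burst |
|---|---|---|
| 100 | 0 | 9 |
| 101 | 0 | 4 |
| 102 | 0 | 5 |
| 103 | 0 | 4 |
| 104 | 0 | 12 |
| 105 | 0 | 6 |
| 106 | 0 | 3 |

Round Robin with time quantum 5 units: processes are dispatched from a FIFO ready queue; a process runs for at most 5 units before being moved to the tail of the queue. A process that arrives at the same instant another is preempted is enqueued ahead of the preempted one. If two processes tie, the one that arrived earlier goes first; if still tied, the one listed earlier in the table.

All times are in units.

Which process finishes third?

103

Schedule: | 100 0-5 | 101 5-9 | 102 9-14 | 103 14-18 | 104 18-23 | 105 23-28 | 106 28-31 | 100 31-35 | 104 35-40 | 105 40-41 | 104 41-43 |
Completion: 100=35  101=9  102=14  103=18  104=43  105=41  106=31
Turnaround (C−A): 100=35  101=9  102=14  103=18  104=43  105=41  106=31
Finish order: 101 → 102 → 103 → 106 → 100 → 105 → 104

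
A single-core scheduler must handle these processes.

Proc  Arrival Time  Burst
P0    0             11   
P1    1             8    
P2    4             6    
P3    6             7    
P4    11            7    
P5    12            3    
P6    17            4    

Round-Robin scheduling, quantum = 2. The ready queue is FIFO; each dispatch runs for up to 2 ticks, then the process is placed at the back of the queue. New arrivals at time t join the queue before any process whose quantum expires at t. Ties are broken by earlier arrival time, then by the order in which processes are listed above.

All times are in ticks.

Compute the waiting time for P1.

23

Gantt: | P0 0-2 | P1 2-4 | P0 4-6 | P2 6-8 | P1 8-10 | P3 10-12 | P0 12-14 | P2 14-16 | P1 16-18 | P4 18-20 | P5 20-22 | P3 22-24 | P0 24-26 | P2 26-28 | P6 28-30 | P1 30-32 | P4 32-34 | P5 34-35 | P3 35-37 | P0 37-39 | P6 39-41 | P4 41-43 | P3 43-44 | P0 44-45 | P4 45-46 |
Completion: P0=45  P1=32  P2=28  P3=44  P4=46  P5=35  P6=41
Waiting(P1) = turnaround − burst = 31 − 8 = 23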